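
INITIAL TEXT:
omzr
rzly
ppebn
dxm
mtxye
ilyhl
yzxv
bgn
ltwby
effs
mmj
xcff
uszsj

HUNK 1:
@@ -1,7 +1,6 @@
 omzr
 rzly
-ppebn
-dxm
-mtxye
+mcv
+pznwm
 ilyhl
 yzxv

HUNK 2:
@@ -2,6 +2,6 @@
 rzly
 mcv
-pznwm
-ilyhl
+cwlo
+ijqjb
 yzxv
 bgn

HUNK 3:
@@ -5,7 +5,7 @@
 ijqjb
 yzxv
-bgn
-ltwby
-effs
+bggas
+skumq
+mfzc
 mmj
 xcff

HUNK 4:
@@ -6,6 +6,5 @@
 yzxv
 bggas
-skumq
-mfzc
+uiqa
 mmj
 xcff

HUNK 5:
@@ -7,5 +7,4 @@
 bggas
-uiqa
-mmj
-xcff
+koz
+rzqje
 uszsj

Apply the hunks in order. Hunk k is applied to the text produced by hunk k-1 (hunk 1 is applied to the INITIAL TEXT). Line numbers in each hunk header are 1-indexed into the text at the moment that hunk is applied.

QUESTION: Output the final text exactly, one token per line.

Hunk 1: at line 1 remove [ppebn,dxm,mtxye] add [mcv,pznwm] -> 12 lines: omzr rzly mcv pznwm ilyhl yzxv bgn ltwby effs mmj xcff uszsj
Hunk 2: at line 2 remove [pznwm,ilyhl] add [cwlo,ijqjb] -> 12 lines: omzr rzly mcv cwlo ijqjb yzxv bgn ltwby effs mmj xcff uszsj
Hunk 3: at line 5 remove [bgn,ltwby,effs] add [bggas,skumq,mfzc] -> 12 lines: omzr rzly mcv cwlo ijqjb yzxv bggas skumq mfzc mmj xcff uszsj
Hunk 4: at line 6 remove [skumq,mfzc] add [uiqa] -> 11 lines: omzr rzly mcv cwlo ijqjb yzxv bggas uiqa mmj xcff uszsj
Hunk 5: at line 7 remove [uiqa,mmj,xcff] add [koz,rzqje] -> 10 lines: omzr rzly mcv cwlo ijqjb yzxv bggas koz rzqje uszsj

Answer: omzr
rzly
mcv
cwlo
ijqjb
yzxv
bggas
koz
rzqje
uszsj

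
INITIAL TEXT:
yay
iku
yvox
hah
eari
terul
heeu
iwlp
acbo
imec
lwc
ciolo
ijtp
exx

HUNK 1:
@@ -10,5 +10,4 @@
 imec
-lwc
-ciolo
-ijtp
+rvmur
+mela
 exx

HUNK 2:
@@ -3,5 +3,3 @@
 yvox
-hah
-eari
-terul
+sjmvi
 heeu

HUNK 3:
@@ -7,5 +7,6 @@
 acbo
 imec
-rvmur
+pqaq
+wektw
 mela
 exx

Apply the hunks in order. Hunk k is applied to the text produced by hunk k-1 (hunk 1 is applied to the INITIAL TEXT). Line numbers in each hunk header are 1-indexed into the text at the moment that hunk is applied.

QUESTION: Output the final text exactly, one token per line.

Answer: yay
iku
yvox
sjmvi
heeu
iwlp
acbo
imec
pqaq
wektw
mela
exx

Derivation:
Hunk 1: at line 10 remove [lwc,ciolo,ijtp] add [rvmur,mela] -> 13 lines: yay iku yvox hah eari terul heeu iwlp acbo imec rvmur mela exx
Hunk 2: at line 3 remove [hah,eari,terul] add [sjmvi] -> 11 lines: yay iku yvox sjmvi heeu iwlp acbo imec rvmur mela exx
Hunk 3: at line 7 remove [rvmur] add [pqaq,wektw] -> 12 lines: yay iku yvox sjmvi heeu iwlp acbo imec pqaq wektw mela exx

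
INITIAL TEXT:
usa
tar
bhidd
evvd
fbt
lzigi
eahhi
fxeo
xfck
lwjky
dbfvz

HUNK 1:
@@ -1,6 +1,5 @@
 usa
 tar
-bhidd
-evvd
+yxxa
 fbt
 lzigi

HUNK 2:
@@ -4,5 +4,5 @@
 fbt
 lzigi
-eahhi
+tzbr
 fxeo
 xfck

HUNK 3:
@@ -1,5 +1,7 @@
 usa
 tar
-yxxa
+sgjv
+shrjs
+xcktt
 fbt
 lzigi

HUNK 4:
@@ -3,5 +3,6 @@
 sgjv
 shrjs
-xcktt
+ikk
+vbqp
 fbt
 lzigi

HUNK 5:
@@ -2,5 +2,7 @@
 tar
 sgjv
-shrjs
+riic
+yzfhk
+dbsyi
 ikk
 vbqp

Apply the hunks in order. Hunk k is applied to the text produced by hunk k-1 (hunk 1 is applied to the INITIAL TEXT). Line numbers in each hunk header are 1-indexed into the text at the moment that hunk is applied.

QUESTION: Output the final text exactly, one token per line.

Answer: usa
tar
sgjv
riic
yzfhk
dbsyi
ikk
vbqp
fbt
lzigi
tzbr
fxeo
xfck
lwjky
dbfvz

Derivation:
Hunk 1: at line 1 remove [bhidd,evvd] add [yxxa] -> 10 lines: usa tar yxxa fbt lzigi eahhi fxeo xfck lwjky dbfvz
Hunk 2: at line 4 remove [eahhi] add [tzbr] -> 10 lines: usa tar yxxa fbt lzigi tzbr fxeo xfck lwjky dbfvz
Hunk 3: at line 1 remove [yxxa] add [sgjv,shrjs,xcktt] -> 12 lines: usa tar sgjv shrjs xcktt fbt lzigi tzbr fxeo xfck lwjky dbfvz
Hunk 4: at line 3 remove [xcktt] add [ikk,vbqp] -> 13 lines: usa tar sgjv shrjs ikk vbqp fbt lzigi tzbr fxeo xfck lwjky dbfvz
Hunk 5: at line 2 remove [shrjs] add [riic,yzfhk,dbsyi] -> 15 lines: usa tar sgjv riic yzfhk dbsyi ikk vbqp fbt lzigi tzbr fxeo xfck lwjky dbfvz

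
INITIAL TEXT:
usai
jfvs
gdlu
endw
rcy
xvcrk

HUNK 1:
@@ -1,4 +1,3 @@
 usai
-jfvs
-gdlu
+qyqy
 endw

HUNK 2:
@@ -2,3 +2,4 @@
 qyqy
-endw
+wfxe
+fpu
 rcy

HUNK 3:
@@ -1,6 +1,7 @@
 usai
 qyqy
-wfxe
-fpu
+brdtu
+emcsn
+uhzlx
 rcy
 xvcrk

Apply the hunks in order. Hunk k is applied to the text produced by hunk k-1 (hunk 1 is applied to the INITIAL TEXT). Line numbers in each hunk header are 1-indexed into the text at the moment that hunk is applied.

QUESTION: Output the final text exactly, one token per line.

Answer: usai
qyqy
brdtu
emcsn
uhzlx
rcy
xvcrk

Derivation:
Hunk 1: at line 1 remove [jfvs,gdlu] add [qyqy] -> 5 lines: usai qyqy endw rcy xvcrk
Hunk 2: at line 2 remove [endw] add [wfxe,fpu] -> 6 lines: usai qyqy wfxe fpu rcy xvcrk
Hunk 3: at line 1 remove [wfxe,fpu] add [brdtu,emcsn,uhzlx] -> 7 lines: usai qyqy brdtu emcsn uhzlx rcy xvcrk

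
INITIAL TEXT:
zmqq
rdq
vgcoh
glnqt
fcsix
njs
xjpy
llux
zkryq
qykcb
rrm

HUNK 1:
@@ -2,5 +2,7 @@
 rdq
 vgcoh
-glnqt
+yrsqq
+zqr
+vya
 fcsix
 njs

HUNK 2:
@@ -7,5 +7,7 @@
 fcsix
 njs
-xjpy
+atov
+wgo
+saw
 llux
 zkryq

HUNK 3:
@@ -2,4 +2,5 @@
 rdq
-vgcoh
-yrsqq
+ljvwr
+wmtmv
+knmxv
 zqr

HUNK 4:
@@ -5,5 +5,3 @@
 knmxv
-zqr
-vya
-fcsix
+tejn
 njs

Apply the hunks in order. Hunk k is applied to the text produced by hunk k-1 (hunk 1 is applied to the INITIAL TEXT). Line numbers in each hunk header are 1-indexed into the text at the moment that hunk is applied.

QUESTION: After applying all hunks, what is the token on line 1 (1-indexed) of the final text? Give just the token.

Answer: zmqq

Derivation:
Hunk 1: at line 2 remove [glnqt] add [yrsqq,zqr,vya] -> 13 lines: zmqq rdq vgcoh yrsqq zqr vya fcsix njs xjpy llux zkryq qykcb rrm
Hunk 2: at line 7 remove [xjpy] add [atov,wgo,saw] -> 15 lines: zmqq rdq vgcoh yrsqq zqr vya fcsix njs atov wgo saw llux zkryq qykcb rrm
Hunk 3: at line 2 remove [vgcoh,yrsqq] add [ljvwr,wmtmv,knmxv] -> 16 lines: zmqq rdq ljvwr wmtmv knmxv zqr vya fcsix njs atov wgo saw llux zkryq qykcb rrm
Hunk 4: at line 5 remove [zqr,vya,fcsix] add [tejn] -> 14 lines: zmqq rdq ljvwr wmtmv knmxv tejn njs atov wgo saw llux zkryq qykcb rrm
Final line 1: zmqq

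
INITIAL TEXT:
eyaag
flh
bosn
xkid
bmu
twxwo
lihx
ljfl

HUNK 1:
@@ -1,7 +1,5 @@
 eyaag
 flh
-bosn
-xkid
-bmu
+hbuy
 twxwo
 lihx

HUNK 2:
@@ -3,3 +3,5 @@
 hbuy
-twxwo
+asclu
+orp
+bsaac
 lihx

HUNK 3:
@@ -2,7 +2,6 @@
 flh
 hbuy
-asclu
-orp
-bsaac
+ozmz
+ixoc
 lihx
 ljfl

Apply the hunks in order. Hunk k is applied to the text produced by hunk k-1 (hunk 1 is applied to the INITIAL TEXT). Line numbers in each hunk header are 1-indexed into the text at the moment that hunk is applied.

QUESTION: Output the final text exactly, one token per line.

Answer: eyaag
flh
hbuy
ozmz
ixoc
lihx
ljfl

Derivation:
Hunk 1: at line 1 remove [bosn,xkid,bmu] add [hbuy] -> 6 lines: eyaag flh hbuy twxwo lihx ljfl
Hunk 2: at line 3 remove [twxwo] add [asclu,orp,bsaac] -> 8 lines: eyaag flh hbuy asclu orp bsaac lihx ljfl
Hunk 3: at line 2 remove [asclu,orp,bsaac] add [ozmz,ixoc] -> 7 lines: eyaag flh hbuy ozmz ixoc lihx ljfl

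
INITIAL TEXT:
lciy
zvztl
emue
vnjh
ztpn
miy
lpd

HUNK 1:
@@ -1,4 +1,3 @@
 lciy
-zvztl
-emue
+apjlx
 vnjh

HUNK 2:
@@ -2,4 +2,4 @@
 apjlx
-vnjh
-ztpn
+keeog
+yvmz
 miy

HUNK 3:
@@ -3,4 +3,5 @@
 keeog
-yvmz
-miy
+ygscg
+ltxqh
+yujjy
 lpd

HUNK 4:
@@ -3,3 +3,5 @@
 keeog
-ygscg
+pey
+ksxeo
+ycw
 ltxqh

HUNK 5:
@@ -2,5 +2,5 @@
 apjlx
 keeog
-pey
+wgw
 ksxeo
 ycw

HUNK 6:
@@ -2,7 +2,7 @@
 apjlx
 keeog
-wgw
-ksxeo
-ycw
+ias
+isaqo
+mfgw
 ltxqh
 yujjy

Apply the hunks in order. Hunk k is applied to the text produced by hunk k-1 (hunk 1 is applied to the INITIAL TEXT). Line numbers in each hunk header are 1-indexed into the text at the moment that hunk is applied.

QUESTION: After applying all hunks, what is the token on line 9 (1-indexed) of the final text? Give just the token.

Answer: lpd

Derivation:
Hunk 1: at line 1 remove [zvztl,emue] add [apjlx] -> 6 lines: lciy apjlx vnjh ztpn miy lpd
Hunk 2: at line 2 remove [vnjh,ztpn] add [keeog,yvmz] -> 6 lines: lciy apjlx keeog yvmz miy lpd
Hunk 3: at line 3 remove [yvmz,miy] add [ygscg,ltxqh,yujjy] -> 7 lines: lciy apjlx keeog ygscg ltxqh yujjy lpd
Hunk 4: at line 3 remove [ygscg] add [pey,ksxeo,ycw] -> 9 lines: lciy apjlx keeog pey ksxeo ycw ltxqh yujjy lpd
Hunk 5: at line 2 remove [pey] add [wgw] -> 9 lines: lciy apjlx keeog wgw ksxeo ycw ltxqh yujjy lpd
Hunk 6: at line 2 remove [wgw,ksxeo,ycw] add [ias,isaqo,mfgw] -> 9 lines: lciy apjlx keeog ias isaqo mfgw ltxqh yujjy lpd
Final line 9: lpd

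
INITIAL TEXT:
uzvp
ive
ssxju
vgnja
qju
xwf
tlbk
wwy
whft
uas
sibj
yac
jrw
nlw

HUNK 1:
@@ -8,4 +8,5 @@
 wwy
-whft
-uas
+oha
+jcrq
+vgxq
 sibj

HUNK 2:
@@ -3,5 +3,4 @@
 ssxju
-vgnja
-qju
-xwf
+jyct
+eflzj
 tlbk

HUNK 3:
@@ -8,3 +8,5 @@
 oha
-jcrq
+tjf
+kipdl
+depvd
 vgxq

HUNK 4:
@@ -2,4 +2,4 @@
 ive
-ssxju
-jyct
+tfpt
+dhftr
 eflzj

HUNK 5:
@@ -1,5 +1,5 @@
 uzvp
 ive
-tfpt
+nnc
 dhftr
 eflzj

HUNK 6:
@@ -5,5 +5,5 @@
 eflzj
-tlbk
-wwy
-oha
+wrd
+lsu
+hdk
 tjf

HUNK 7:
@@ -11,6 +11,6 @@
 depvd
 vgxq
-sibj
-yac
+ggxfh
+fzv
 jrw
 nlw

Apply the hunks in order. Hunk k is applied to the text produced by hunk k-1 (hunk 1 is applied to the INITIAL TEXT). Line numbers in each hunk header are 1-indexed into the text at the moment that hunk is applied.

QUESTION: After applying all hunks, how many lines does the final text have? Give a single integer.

Answer: 16

Derivation:
Hunk 1: at line 8 remove [whft,uas] add [oha,jcrq,vgxq] -> 15 lines: uzvp ive ssxju vgnja qju xwf tlbk wwy oha jcrq vgxq sibj yac jrw nlw
Hunk 2: at line 3 remove [vgnja,qju,xwf] add [jyct,eflzj] -> 14 lines: uzvp ive ssxju jyct eflzj tlbk wwy oha jcrq vgxq sibj yac jrw nlw
Hunk 3: at line 8 remove [jcrq] add [tjf,kipdl,depvd] -> 16 lines: uzvp ive ssxju jyct eflzj tlbk wwy oha tjf kipdl depvd vgxq sibj yac jrw nlw
Hunk 4: at line 2 remove [ssxju,jyct] add [tfpt,dhftr] -> 16 lines: uzvp ive tfpt dhftr eflzj tlbk wwy oha tjf kipdl depvd vgxq sibj yac jrw nlw
Hunk 5: at line 1 remove [tfpt] add [nnc] -> 16 lines: uzvp ive nnc dhftr eflzj tlbk wwy oha tjf kipdl depvd vgxq sibj yac jrw nlw
Hunk 6: at line 5 remove [tlbk,wwy,oha] add [wrd,lsu,hdk] -> 16 lines: uzvp ive nnc dhftr eflzj wrd lsu hdk tjf kipdl depvd vgxq sibj yac jrw nlw
Hunk 7: at line 11 remove [sibj,yac] add [ggxfh,fzv] -> 16 lines: uzvp ive nnc dhftr eflzj wrd lsu hdk tjf kipdl depvd vgxq ggxfh fzv jrw nlw
Final line count: 16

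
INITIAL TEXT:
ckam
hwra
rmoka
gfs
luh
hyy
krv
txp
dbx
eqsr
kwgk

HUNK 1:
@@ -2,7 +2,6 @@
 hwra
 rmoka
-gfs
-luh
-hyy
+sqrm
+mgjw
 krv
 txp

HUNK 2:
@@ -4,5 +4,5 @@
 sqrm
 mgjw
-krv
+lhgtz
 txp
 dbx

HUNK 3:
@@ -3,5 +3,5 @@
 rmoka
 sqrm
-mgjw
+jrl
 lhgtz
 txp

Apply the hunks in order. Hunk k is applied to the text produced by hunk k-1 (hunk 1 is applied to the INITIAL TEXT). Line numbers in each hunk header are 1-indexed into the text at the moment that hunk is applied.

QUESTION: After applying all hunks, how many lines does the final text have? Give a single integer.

Hunk 1: at line 2 remove [gfs,luh,hyy] add [sqrm,mgjw] -> 10 lines: ckam hwra rmoka sqrm mgjw krv txp dbx eqsr kwgk
Hunk 2: at line 4 remove [krv] add [lhgtz] -> 10 lines: ckam hwra rmoka sqrm mgjw lhgtz txp dbx eqsr kwgk
Hunk 3: at line 3 remove [mgjw] add [jrl] -> 10 lines: ckam hwra rmoka sqrm jrl lhgtz txp dbx eqsr kwgk
Final line count: 10

Answer: 10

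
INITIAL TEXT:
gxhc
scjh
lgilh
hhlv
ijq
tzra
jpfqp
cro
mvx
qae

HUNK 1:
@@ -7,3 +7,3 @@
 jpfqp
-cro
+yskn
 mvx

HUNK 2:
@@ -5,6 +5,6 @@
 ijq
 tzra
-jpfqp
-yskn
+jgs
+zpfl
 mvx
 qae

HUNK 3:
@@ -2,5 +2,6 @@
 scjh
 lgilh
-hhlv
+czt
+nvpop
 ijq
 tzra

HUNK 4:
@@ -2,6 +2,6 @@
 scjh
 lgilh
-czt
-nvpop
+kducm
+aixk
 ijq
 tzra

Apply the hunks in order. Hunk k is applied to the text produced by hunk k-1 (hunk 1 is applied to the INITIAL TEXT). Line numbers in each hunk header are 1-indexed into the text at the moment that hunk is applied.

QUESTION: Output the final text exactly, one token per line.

Answer: gxhc
scjh
lgilh
kducm
aixk
ijq
tzra
jgs
zpfl
mvx
qae

Derivation:
Hunk 1: at line 7 remove [cro] add [yskn] -> 10 lines: gxhc scjh lgilh hhlv ijq tzra jpfqp yskn mvx qae
Hunk 2: at line 5 remove [jpfqp,yskn] add [jgs,zpfl] -> 10 lines: gxhc scjh lgilh hhlv ijq tzra jgs zpfl mvx qae
Hunk 3: at line 2 remove [hhlv] add [czt,nvpop] -> 11 lines: gxhc scjh lgilh czt nvpop ijq tzra jgs zpfl mvx qae
Hunk 4: at line 2 remove [czt,nvpop] add [kducm,aixk] -> 11 lines: gxhc scjh lgilh kducm aixk ijq tzra jgs zpfl mvx qae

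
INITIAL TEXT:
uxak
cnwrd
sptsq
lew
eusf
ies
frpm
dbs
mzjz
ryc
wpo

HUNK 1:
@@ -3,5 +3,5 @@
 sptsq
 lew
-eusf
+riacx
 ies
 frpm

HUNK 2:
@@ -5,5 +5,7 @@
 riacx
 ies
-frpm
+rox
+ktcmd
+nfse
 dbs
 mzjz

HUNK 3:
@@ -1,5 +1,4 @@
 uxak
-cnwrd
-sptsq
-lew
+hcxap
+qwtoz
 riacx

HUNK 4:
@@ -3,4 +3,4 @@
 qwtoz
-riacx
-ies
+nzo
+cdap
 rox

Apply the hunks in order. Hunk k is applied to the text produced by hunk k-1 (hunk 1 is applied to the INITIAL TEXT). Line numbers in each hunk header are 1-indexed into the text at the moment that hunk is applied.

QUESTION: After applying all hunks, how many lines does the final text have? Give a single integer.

Answer: 12

Derivation:
Hunk 1: at line 3 remove [eusf] add [riacx] -> 11 lines: uxak cnwrd sptsq lew riacx ies frpm dbs mzjz ryc wpo
Hunk 2: at line 5 remove [frpm] add [rox,ktcmd,nfse] -> 13 lines: uxak cnwrd sptsq lew riacx ies rox ktcmd nfse dbs mzjz ryc wpo
Hunk 3: at line 1 remove [cnwrd,sptsq,lew] add [hcxap,qwtoz] -> 12 lines: uxak hcxap qwtoz riacx ies rox ktcmd nfse dbs mzjz ryc wpo
Hunk 4: at line 3 remove [riacx,ies] add [nzo,cdap] -> 12 lines: uxak hcxap qwtoz nzo cdap rox ktcmd nfse dbs mzjz ryc wpo
Final line count: 12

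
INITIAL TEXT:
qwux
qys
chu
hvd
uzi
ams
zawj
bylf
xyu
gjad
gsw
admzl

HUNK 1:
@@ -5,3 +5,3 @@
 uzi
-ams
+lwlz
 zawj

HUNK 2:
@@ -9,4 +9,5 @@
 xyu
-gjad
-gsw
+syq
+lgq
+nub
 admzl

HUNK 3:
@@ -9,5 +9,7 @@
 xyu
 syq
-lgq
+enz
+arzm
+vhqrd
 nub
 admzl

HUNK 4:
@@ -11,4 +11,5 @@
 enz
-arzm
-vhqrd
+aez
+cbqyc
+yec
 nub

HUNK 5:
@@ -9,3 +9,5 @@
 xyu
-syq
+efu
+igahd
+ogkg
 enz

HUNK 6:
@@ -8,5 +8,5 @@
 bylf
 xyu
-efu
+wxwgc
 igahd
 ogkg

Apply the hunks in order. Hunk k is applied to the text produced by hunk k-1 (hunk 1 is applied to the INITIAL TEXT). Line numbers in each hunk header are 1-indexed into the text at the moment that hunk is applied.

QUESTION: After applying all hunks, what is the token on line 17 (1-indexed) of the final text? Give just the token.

Answer: nub

Derivation:
Hunk 1: at line 5 remove [ams] add [lwlz] -> 12 lines: qwux qys chu hvd uzi lwlz zawj bylf xyu gjad gsw admzl
Hunk 2: at line 9 remove [gjad,gsw] add [syq,lgq,nub] -> 13 lines: qwux qys chu hvd uzi lwlz zawj bylf xyu syq lgq nub admzl
Hunk 3: at line 9 remove [lgq] add [enz,arzm,vhqrd] -> 15 lines: qwux qys chu hvd uzi lwlz zawj bylf xyu syq enz arzm vhqrd nub admzl
Hunk 4: at line 11 remove [arzm,vhqrd] add [aez,cbqyc,yec] -> 16 lines: qwux qys chu hvd uzi lwlz zawj bylf xyu syq enz aez cbqyc yec nub admzl
Hunk 5: at line 9 remove [syq] add [efu,igahd,ogkg] -> 18 lines: qwux qys chu hvd uzi lwlz zawj bylf xyu efu igahd ogkg enz aez cbqyc yec nub admzl
Hunk 6: at line 8 remove [efu] add [wxwgc] -> 18 lines: qwux qys chu hvd uzi lwlz zawj bylf xyu wxwgc igahd ogkg enz aez cbqyc yec nub admzl
Final line 17: nub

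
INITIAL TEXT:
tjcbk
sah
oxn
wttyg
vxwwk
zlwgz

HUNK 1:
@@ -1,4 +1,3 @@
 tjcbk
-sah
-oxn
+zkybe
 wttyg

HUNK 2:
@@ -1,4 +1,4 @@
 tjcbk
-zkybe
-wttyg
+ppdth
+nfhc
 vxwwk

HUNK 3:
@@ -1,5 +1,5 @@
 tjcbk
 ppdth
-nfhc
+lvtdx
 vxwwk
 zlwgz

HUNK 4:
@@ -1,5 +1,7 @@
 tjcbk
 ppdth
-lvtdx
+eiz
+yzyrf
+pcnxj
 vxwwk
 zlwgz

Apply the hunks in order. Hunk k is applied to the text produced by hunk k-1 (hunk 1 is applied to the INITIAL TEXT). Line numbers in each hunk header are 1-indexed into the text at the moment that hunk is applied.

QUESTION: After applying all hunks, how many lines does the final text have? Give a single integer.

Answer: 7

Derivation:
Hunk 1: at line 1 remove [sah,oxn] add [zkybe] -> 5 lines: tjcbk zkybe wttyg vxwwk zlwgz
Hunk 2: at line 1 remove [zkybe,wttyg] add [ppdth,nfhc] -> 5 lines: tjcbk ppdth nfhc vxwwk zlwgz
Hunk 3: at line 1 remove [nfhc] add [lvtdx] -> 5 lines: tjcbk ppdth lvtdx vxwwk zlwgz
Hunk 4: at line 1 remove [lvtdx] add [eiz,yzyrf,pcnxj] -> 7 lines: tjcbk ppdth eiz yzyrf pcnxj vxwwk zlwgz
Final line count: 7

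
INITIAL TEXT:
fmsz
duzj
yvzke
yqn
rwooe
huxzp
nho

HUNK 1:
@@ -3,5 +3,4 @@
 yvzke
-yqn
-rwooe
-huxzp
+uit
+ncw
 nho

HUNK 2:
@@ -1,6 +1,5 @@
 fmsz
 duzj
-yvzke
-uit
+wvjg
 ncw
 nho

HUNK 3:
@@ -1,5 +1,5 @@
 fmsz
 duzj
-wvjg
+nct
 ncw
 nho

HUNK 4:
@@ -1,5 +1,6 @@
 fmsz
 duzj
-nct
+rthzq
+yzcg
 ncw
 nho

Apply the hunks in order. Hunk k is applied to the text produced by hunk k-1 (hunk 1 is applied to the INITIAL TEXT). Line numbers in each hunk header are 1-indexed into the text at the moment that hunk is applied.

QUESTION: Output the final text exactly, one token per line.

Answer: fmsz
duzj
rthzq
yzcg
ncw
nho

Derivation:
Hunk 1: at line 3 remove [yqn,rwooe,huxzp] add [uit,ncw] -> 6 lines: fmsz duzj yvzke uit ncw nho
Hunk 2: at line 1 remove [yvzke,uit] add [wvjg] -> 5 lines: fmsz duzj wvjg ncw nho
Hunk 3: at line 1 remove [wvjg] add [nct] -> 5 lines: fmsz duzj nct ncw nho
Hunk 4: at line 1 remove [nct] add [rthzq,yzcg] -> 6 lines: fmsz duzj rthzq yzcg ncw nho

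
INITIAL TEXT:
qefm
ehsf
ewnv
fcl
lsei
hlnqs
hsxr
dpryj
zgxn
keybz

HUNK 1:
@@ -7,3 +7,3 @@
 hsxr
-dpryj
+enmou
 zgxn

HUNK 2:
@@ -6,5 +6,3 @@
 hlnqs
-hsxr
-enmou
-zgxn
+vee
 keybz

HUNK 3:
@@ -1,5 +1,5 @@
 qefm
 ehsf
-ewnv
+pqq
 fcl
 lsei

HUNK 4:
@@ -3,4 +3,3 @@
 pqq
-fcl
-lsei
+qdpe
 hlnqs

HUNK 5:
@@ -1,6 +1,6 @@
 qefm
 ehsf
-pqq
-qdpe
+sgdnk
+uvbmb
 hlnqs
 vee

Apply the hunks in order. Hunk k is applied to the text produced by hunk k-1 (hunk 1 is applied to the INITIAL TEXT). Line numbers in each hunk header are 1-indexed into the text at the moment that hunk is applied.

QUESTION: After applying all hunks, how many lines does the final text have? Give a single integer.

Hunk 1: at line 7 remove [dpryj] add [enmou] -> 10 lines: qefm ehsf ewnv fcl lsei hlnqs hsxr enmou zgxn keybz
Hunk 2: at line 6 remove [hsxr,enmou,zgxn] add [vee] -> 8 lines: qefm ehsf ewnv fcl lsei hlnqs vee keybz
Hunk 3: at line 1 remove [ewnv] add [pqq] -> 8 lines: qefm ehsf pqq fcl lsei hlnqs vee keybz
Hunk 4: at line 3 remove [fcl,lsei] add [qdpe] -> 7 lines: qefm ehsf pqq qdpe hlnqs vee keybz
Hunk 5: at line 1 remove [pqq,qdpe] add [sgdnk,uvbmb] -> 7 lines: qefm ehsf sgdnk uvbmb hlnqs vee keybz
Final line count: 7

Answer: 7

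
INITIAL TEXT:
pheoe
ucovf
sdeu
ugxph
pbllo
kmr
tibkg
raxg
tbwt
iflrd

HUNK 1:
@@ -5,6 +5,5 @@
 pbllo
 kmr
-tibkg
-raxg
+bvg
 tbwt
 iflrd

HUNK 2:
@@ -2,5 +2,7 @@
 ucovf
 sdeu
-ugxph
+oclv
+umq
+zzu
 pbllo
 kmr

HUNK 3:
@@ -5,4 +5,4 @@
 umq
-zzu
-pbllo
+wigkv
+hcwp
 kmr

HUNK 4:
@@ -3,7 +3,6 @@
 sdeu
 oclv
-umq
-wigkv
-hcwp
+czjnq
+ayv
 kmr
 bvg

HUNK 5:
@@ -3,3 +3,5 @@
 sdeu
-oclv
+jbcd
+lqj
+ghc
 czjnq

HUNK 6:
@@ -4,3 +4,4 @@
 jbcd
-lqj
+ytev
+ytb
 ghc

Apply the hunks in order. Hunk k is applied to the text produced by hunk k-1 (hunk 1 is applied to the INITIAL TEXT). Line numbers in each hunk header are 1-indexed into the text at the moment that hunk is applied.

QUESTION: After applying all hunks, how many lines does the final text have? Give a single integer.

Hunk 1: at line 5 remove [tibkg,raxg] add [bvg] -> 9 lines: pheoe ucovf sdeu ugxph pbllo kmr bvg tbwt iflrd
Hunk 2: at line 2 remove [ugxph] add [oclv,umq,zzu] -> 11 lines: pheoe ucovf sdeu oclv umq zzu pbllo kmr bvg tbwt iflrd
Hunk 3: at line 5 remove [zzu,pbllo] add [wigkv,hcwp] -> 11 lines: pheoe ucovf sdeu oclv umq wigkv hcwp kmr bvg tbwt iflrd
Hunk 4: at line 3 remove [umq,wigkv,hcwp] add [czjnq,ayv] -> 10 lines: pheoe ucovf sdeu oclv czjnq ayv kmr bvg tbwt iflrd
Hunk 5: at line 3 remove [oclv] add [jbcd,lqj,ghc] -> 12 lines: pheoe ucovf sdeu jbcd lqj ghc czjnq ayv kmr bvg tbwt iflrd
Hunk 6: at line 4 remove [lqj] add [ytev,ytb] -> 13 lines: pheoe ucovf sdeu jbcd ytev ytb ghc czjnq ayv kmr bvg tbwt iflrd
Final line count: 13

Answer: 13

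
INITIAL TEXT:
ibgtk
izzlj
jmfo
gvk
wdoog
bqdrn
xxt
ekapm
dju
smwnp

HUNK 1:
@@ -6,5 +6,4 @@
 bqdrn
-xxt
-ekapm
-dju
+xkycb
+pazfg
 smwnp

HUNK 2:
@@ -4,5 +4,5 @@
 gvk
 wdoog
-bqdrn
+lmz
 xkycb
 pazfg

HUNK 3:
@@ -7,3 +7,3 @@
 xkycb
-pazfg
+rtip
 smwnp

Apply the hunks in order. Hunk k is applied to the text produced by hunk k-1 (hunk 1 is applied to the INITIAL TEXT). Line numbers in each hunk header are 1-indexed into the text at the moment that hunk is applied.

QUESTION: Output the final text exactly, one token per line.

Hunk 1: at line 6 remove [xxt,ekapm,dju] add [xkycb,pazfg] -> 9 lines: ibgtk izzlj jmfo gvk wdoog bqdrn xkycb pazfg smwnp
Hunk 2: at line 4 remove [bqdrn] add [lmz] -> 9 lines: ibgtk izzlj jmfo gvk wdoog lmz xkycb pazfg smwnp
Hunk 3: at line 7 remove [pazfg] add [rtip] -> 9 lines: ibgtk izzlj jmfo gvk wdoog lmz xkycb rtip smwnp

Answer: ibgtk
izzlj
jmfo
gvk
wdoog
lmz
xkycb
rtip
smwnp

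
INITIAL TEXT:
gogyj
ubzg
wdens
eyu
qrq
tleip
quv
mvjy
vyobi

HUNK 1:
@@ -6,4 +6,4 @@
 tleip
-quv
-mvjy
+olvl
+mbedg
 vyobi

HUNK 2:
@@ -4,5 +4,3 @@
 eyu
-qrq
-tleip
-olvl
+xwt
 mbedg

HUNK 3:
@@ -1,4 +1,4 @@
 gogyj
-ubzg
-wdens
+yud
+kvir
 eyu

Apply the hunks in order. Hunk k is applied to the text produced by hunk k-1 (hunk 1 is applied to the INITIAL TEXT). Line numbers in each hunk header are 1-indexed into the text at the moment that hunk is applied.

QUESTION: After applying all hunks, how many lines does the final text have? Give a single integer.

Answer: 7

Derivation:
Hunk 1: at line 6 remove [quv,mvjy] add [olvl,mbedg] -> 9 lines: gogyj ubzg wdens eyu qrq tleip olvl mbedg vyobi
Hunk 2: at line 4 remove [qrq,tleip,olvl] add [xwt] -> 7 lines: gogyj ubzg wdens eyu xwt mbedg vyobi
Hunk 3: at line 1 remove [ubzg,wdens] add [yud,kvir] -> 7 lines: gogyj yud kvir eyu xwt mbedg vyobi
Final line count: 7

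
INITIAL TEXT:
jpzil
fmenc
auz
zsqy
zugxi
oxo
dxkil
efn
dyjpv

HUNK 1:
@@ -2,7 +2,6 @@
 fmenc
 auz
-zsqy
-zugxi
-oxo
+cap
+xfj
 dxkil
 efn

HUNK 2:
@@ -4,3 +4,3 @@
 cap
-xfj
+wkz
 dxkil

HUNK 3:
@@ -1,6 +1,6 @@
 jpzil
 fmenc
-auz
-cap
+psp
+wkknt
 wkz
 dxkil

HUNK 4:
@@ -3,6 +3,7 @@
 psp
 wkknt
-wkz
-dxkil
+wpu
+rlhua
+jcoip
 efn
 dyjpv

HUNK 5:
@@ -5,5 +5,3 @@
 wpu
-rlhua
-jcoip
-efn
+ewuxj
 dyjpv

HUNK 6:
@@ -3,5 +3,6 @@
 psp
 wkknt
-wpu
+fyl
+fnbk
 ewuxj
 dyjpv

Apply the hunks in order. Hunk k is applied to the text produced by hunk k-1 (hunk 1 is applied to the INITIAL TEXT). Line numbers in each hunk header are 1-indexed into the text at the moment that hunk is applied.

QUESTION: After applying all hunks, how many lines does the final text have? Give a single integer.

Answer: 8

Derivation:
Hunk 1: at line 2 remove [zsqy,zugxi,oxo] add [cap,xfj] -> 8 lines: jpzil fmenc auz cap xfj dxkil efn dyjpv
Hunk 2: at line 4 remove [xfj] add [wkz] -> 8 lines: jpzil fmenc auz cap wkz dxkil efn dyjpv
Hunk 3: at line 1 remove [auz,cap] add [psp,wkknt] -> 8 lines: jpzil fmenc psp wkknt wkz dxkil efn dyjpv
Hunk 4: at line 3 remove [wkz,dxkil] add [wpu,rlhua,jcoip] -> 9 lines: jpzil fmenc psp wkknt wpu rlhua jcoip efn dyjpv
Hunk 5: at line 5 remove [rlhua,jcoip,efn] add [ewuxj] -> 7 lines: jpzil fmenc psp wkknt wpu ewuxj dyjpv
Hunk 6: at line 3 remove [wpu] add [fyl,fnbk] -> 8 lines: jpzil fmenc psp wkknt fyl fnbk ewuxj dyjpv
Final line count: 8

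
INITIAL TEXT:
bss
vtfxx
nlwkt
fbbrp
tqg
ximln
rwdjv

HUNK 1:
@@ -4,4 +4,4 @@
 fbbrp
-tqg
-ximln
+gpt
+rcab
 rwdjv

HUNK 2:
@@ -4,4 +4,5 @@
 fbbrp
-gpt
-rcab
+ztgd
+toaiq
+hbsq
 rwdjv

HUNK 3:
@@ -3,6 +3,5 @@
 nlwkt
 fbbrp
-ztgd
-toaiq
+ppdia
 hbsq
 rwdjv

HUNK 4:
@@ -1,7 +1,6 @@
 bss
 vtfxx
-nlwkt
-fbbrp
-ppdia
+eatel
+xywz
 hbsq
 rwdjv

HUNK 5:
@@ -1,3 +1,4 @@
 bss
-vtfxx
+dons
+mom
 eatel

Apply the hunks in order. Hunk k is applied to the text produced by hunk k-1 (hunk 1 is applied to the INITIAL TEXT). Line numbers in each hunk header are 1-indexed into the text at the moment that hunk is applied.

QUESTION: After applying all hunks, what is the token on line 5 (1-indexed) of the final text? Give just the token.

Hunk 1: at line 4 remove [tqg,ximln] add [gpt,rcab] -> 7 lines: bss vtfxx nlwkt fbbrp gpt rcab rwdjv
Hunk 2: at line 4 remove [gpt,rcab] add [ztgd,toaiq,hbsq] -> 8 lines: bss vtfxx nlwkt fbbrp ztgd toaiq hbsq rwdjv
Hunk 3: at line 3 remove [ztgd,toaiq] add [ppdia] -> 7 lines: bss vtfxx nlwkt fbbrp ppdia hbsq rwdjv
Hunk 4: at line 1 remove [nlwkt,fbbrp,ppdia] add [eatel,xywz] -> 6 lines: bss vtfxx eatel xywz hbsq rwdjv
Hunk 5: at line 1 remove [vtfxx] add [dons,mom] -> 7 lines: bss dons mom eatel xywz hbsq rwdjv
Final line 5: xywz

Answer: xywz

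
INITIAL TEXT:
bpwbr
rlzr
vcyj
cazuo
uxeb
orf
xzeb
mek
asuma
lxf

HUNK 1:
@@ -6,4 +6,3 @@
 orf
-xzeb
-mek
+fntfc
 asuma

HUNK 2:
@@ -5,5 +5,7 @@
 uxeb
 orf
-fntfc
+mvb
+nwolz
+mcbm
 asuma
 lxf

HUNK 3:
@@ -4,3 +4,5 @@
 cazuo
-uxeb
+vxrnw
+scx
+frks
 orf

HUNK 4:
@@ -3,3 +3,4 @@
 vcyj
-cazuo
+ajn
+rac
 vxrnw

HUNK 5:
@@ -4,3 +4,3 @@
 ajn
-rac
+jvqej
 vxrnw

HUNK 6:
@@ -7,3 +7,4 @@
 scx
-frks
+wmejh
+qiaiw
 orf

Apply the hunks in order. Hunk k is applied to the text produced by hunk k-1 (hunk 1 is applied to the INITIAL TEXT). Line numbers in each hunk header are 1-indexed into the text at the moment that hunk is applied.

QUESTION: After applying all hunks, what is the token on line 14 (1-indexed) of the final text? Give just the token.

Hunk 1: at line 6 remove [xzeb,mek] add [fntfc] -> 9 lines: bpwbr rlzr vcyj cazuo uxeb orf fntfc asuma lxf
Hunk 2: at line 5 remove [fntfc] add [mvb,nwolz,mcbm] -> 11 lines: bpwbr rlzr vcyj cazuo uxeb orf mvb nwolz mcbm asuma lxf
Hunk 3: at line 4 remove [uxeb] add [vxrnw,scx,frks] -> 13 lines: bpwbr rlzr vcyj cazuo vxrnw scx frks orf mvb nwolz mcbm asuma lxf
Hunk 4: at line 3 remove [cazuo] add [ajn,rac] -> 14 lines: bpwbr rlzr vcyj ajn rac vxrnw scx frks orf mvb nwolz mcbm asuma lxf
Hunk 5: at line 4 remove [rac] add [jvqej] -> 14 lines: bpwbr rlzr vcyj ajn jvqej vxrnw scx frks orf mvb nwolz mcbm asuma lxf
Hunk 6: at line 7 remove [frks] add [wmejh,qiaiw] -> 15 lines: bpwbr rlzr vcyj ajn jvqej vxrnw scx wmejh qiaiw orf mvb nwolz mcbm asuma lxf
Final line 14: asuma

Answer: asuma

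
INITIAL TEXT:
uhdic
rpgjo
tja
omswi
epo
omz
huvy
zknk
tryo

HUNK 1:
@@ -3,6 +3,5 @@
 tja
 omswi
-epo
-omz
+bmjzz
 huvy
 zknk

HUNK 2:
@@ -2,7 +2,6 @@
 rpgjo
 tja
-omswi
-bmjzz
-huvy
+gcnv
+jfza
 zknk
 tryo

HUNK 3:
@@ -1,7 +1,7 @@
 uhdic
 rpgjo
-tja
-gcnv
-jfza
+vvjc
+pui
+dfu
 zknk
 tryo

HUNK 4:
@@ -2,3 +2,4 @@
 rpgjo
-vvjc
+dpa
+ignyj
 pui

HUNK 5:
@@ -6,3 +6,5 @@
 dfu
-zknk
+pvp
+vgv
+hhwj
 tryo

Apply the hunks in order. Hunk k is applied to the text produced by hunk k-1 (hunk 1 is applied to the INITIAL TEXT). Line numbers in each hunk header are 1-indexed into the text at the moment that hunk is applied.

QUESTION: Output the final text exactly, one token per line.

Hunk 1: at line 3 remove [epo,omz] add [bmjzz] -> 8 lines: uhdic rpgjo tja omswi bmjzz huvy zknk tryo
Hunk 2: at line 2 remove [omswi,bmjzz,huvy] add [gcnv,jfza] -> 7 lines: uhdic rpgjo tja gcnv jfza zknk tryo
Hunk 3: at line 1 remove [tja,gcnv,jfza] add [vvjc,pui,dfu] -> 7 lines: uhdic rpgjo vvjc pui dfu zknk tryo
Hunk 4: at line 2 remove [vvjc] add [dpa,ignyj] -> 8 lines: uhdic rpgjo dpa ignyj pui dfu zknk tryo
Hunk 5: at line 6 remove [zknk] add [pvp,vgv,hhwj] -> 10 lines: uhdic rpgjo dpa ignyj pui dfu pvp vgv hhwj tryo

Answer: uhdic
rpgjo
dpa
ignyj
pui
dfu
pvp
vgv
hhwj
tryo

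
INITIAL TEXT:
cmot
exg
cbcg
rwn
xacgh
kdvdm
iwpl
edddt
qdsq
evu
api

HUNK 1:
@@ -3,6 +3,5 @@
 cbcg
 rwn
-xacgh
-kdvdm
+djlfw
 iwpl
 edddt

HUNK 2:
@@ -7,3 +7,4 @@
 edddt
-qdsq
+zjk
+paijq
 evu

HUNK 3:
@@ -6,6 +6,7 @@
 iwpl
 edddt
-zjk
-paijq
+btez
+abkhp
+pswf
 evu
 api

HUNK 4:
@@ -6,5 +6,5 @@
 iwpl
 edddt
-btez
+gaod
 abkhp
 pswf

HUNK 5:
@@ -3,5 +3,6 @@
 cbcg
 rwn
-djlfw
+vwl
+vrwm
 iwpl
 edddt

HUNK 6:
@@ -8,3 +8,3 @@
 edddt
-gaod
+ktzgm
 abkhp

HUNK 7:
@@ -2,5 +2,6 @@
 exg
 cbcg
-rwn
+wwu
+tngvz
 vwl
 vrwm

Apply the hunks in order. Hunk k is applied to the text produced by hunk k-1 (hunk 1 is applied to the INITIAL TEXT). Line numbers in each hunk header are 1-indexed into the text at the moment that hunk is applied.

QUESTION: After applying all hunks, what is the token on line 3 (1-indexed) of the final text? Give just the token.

Answer: cbcg

Derivation:
Hunk 1: at line 3 remove [xacgh,kdvdm] add [djlfw] -> 10 lines: cmot exg cbcg rwn djlfw iwpl edddt qdsq evu api
Hunk 2: at line 7 remove [qdsq] add [zjk,paijq] -> 11 lines: cmot exg cbcg rwn djlfw iwpl edddt zjk paijq evu api
Hunk 3: at line 6 remove [zjk,paijq] add [btez,abkhp,pswf] -> 12 lines: cmot exg cbcg rwn djlfw iwpl edddt btez abkhp pswf evu api
Hunk 4: at line 6 remove [btez] add [gaod] -> 12 lines: cmot exg cbcg rwn djlfw iwpl edddt gaod abkhp pswf evu api
Hunk 5: at line 3 remove [djlfw] add [vwl,vrwm] -> 13 lines: cmot exg cbcg rwn vwl vrwm iwpl edddt gaod abkhp pswf evu api
Hunk 6: at line 8 remove [gaod] add [ktzgm] -> 13 lines: cmot exg cbcg rwn vwl vrwm iwpl edddt ktzgm abkhp pswf evu api
Hunk 7: at line 2 remove [rwn] add [wwu,tngvz] -> 14 lines: cmot exg cbcg wwu tngvz vwl vrwm iwpl edddt ktzgm abkhp pswf evu api
Final line 3: cbcg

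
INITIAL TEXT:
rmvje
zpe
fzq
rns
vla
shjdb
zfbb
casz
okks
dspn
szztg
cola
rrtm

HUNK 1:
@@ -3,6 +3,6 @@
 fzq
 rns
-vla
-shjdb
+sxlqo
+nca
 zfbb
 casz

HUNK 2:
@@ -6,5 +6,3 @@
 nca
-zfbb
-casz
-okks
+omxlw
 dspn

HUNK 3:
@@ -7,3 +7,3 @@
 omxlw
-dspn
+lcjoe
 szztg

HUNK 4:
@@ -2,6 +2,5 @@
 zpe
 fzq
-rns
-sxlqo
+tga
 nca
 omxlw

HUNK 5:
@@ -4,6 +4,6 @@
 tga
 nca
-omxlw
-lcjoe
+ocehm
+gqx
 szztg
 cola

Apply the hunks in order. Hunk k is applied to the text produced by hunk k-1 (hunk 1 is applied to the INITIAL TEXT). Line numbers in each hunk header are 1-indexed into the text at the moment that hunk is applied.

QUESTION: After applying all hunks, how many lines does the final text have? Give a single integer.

Answer: 10

Derivation:
Hunk 1: at line 3 remove [vla,shjdb] add [sxlqo,nca] -> 13 lines: rmvje zpe fzq rns sxlqo nca zfbb casz okks dspn szztg cola rrtm
Hunk 2: at line 6 remove [zfbb,casz,okks] add [omxlw] -> 11 lines: rmvje zpe fzq rns sxlqo nca omxlw dspn szztg cola rrtm
Hunk 3: at line 7 remove [dspn] add [lcjoe] -> 11 lines: rmvje zpe fzq rns sxlqo nca omxlw lcjoe szztg cola rrtm
Hunk 4: at line 2 remove [rns,sxlqo] add [tga] -> 10 lines: rmvje zpe fzq tga nca omxlw lcjoe szztg cola rrtm
Hunk 5: at line 4 remove [omxlw,lcjoe] add [ocehm,gqx] -> 10 lines: rmvje zpe fzq tga nca ocehm gqx szztg cola rrtm
Final line count: 10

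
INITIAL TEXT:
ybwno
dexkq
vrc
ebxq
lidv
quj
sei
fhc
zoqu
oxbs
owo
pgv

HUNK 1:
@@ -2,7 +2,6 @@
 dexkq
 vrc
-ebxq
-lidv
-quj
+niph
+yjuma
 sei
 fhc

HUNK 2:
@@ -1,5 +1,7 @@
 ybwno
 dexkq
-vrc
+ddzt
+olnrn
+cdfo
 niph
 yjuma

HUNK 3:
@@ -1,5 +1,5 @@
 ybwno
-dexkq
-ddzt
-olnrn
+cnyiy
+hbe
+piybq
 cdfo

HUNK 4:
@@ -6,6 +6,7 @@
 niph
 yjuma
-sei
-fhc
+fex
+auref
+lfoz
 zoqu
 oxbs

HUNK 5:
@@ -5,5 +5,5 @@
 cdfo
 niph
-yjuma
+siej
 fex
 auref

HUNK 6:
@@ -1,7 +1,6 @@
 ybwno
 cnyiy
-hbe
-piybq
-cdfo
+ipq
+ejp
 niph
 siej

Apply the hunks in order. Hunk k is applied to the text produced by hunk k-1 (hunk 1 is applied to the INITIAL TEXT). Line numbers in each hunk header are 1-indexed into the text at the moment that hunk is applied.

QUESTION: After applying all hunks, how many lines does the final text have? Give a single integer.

Answer: 13

Derivation:
Hunk 1: at line 2 remove [ebxq,lidv,quj] add [niph,yjuma] -> 11 lines: ybwno dexkq vrc niph yjuma sei fhc zoqu oxbs owo pgv
Hunk 2: at line 1 remove [vrc] add [ddzt,olnrn,cdfo] -> 13 lines: ybwno dexkq ddzt olnrn cdfo niph yjuma sei fhc zoqu oxbs owo pgv
Hunk 3: at line 1 remove [dexkq,ddzt,olnrn] add [cnyiy,hbe,piybq] -> 13 lines: ybwno cnyiy hbe piybq cdfo niph yjuma sei fhc zoqu oxbs owo pgv
Hunk 4: at line 6 remove [sei,fhc] add [fex,auref,lfoz] -> 14 lines: ybwno cnyiy hbe piybq cdfo niph yjuma fex auref lfoz zoqu oxbs owo pgv
Hunk 5: at line 5 remove [yjuma] add [siej] -> 14 lines: ybwno cnyiy hbe piybq cdfo niph siej fex auref lfoz zoqu oxbs owo pgv
Hunk 6: at line 1 remove [hbe,piybq,cdfo] add [ipq,ejp] -> 13 lines: ybwno cnyiy ipq ejp niph siej fex auref lfoz zoqu oxbs owo pgv
Final line count: 13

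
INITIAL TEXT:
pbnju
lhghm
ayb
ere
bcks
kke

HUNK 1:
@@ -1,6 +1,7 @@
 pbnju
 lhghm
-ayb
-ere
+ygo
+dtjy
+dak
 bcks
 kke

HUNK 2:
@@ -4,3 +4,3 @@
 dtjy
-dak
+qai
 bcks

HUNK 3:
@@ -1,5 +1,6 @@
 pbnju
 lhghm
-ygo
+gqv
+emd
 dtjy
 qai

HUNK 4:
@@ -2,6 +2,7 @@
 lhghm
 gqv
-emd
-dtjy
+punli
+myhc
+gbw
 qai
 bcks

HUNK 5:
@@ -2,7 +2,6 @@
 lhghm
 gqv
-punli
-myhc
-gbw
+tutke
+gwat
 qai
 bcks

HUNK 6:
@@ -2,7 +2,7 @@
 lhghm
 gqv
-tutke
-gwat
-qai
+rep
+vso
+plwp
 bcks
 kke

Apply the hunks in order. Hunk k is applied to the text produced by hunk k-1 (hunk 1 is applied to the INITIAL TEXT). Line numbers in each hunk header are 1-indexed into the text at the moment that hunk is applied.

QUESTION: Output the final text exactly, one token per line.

Hunk 1: at line 1 remove [ayb,ere] add [ygo,dtjy,dak] -> 7 lines: pbnju lhghm ygo dtjy dak bcks kke
Hunk 2: at line 4 remove [dak] add [qai] -> 7 lines: pbnju lhghm ygo dtjy qai bcks kke
Hunk 3: at line 1 remove [ygo] add [gqv,emd] -> 8 lines: pbnju lhghm gqv emd dtjy qai bcks kke
Hunk 4: at line 2 remove [emd,dtjy] add [punli,myhc,gbw] -> 9 lines: pbnju lhghm gqv punli myhc gbw qai bcks kke
Hunk 5: at line 2 remove [punli,myhc,gbw] add [tutke,gwat] -> 8 lines: pbnju lhghm gqv tutke gwat qai bcks kke
Hunk 6: at line 2 remove [tutke,gwat,qai] add [rep,vso,plwp] -> 8 lines: pbnju lhghm gqv rep vso plwp bcks kke

Answer: pbnju
lhghm
gqv
rep
vso
plwp
bcks
kke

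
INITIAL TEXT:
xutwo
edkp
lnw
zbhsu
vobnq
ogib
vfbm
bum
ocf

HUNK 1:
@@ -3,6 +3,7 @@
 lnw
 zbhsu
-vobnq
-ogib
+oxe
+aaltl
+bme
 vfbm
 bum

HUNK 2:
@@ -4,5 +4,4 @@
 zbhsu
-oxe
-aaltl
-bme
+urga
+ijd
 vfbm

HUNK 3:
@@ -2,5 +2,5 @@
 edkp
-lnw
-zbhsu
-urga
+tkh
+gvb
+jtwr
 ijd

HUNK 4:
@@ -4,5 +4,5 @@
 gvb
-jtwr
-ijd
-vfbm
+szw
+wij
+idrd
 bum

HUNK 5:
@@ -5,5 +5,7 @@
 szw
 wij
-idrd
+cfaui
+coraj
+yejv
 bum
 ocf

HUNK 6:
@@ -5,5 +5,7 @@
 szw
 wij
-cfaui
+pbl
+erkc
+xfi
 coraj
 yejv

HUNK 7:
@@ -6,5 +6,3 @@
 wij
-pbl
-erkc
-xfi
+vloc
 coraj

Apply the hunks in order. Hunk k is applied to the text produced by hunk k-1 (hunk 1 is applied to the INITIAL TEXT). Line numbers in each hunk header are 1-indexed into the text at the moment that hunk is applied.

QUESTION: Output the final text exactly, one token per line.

Answer: xutwo
edkp
tkh
gvb
szw
wij
vloc
coraj
yejv
bum
ocf

Derivation:
Hunk 1: at line 3 remove [vobnq,ogib] add [oxe,aaltl,bme] -> 10 lines: xutwo edkp lnw zbhsu oxe aaltl bme vfbm bum ocf
Hunk 2: at line 4 remove [oxe,aaltl,bme] add [urga,ijd] -> 9 lines: xutwo edkp lnw zbhsu urga ijd vfbm bum ocf
Hunk 3: at line 2 remove [lnw,zbhsu,urga] add [tkh,gvb,jtwr] -> 9 lines: xutwo edkp tkh gvb jtwr ijd vfbm bum ocf
Hunk 4: at line 4 remove [jtwr,ijd,vfbm] add [szw,wij,idrd] -> 9 lines: xutwo edkp tkh gvb szw wij idrd bum ocf
Hunk 5: at line 5 remove [idrd] add [cfaui,coraj,yejv] -> 11 lines: xutwo edkp tkh gvb szw wij cfaui coraj yejv bum ocf
Hunk 6: at line 5 remove [cfaui] add [pbl,erkc,xfi] -> 13 lines: xutwo edkp tkh gvb szw wij pbl erkc xfi coraj yejv bum ocf
Hunk 7: at line 6 remove [pbl,erkc,xfi] add [vloc] -> 11 lines: xutwo edkp tkh gvb szw wij vloc coraj yejv bum ocf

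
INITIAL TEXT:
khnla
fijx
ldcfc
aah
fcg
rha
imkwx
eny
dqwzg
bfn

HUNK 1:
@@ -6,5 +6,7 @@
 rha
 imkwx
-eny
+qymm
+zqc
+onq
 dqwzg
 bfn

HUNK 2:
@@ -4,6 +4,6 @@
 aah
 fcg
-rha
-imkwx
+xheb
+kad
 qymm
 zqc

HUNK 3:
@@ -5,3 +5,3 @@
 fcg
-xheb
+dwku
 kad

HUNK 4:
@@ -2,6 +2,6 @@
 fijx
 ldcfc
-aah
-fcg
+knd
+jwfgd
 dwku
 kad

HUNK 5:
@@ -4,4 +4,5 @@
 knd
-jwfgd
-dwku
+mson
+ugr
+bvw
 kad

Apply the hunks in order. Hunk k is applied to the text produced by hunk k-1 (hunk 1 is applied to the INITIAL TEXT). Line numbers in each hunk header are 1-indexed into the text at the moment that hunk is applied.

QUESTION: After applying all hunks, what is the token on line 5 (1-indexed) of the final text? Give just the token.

Answer: mson

Derivation:
Hunk 1: at line 6 remove [eny] add [qymm,zqc,onq] -> 12 lines: khnla fijx ldcfc aah fcg rha imkwx qymm zqc onq dqwzg bfn
Hunk 2: at line 4 remove [rha,imkwx] add [xheb,kad] -> 12 lines: khnla fijx ldcfc aah fcg xheb kad qymm zqc onq dqwzg bfn
Hunk 3: at line 5 remove [xheb] add [dwku] -> 12 lines: khnla fijx ldcfc aah fcg dwku kad qymm zqc onq dqwzg bfn
Hunk 4: at line 2 remove [aah,fcg] add [knd,jwfgd] -> 12 lines: khnla fijx ldcfc knd jwfgd dwku kad qymm zqc onq dqwzg bfn
Hunk 5: at line 4 remove [jwfgd,dwku] add [mson,ugr,bvw] -> 13 lines: khnla fijx ldcfc knd mson ugr bvw kad qymm zqc onq dqwzg bfn
Final line 5: mson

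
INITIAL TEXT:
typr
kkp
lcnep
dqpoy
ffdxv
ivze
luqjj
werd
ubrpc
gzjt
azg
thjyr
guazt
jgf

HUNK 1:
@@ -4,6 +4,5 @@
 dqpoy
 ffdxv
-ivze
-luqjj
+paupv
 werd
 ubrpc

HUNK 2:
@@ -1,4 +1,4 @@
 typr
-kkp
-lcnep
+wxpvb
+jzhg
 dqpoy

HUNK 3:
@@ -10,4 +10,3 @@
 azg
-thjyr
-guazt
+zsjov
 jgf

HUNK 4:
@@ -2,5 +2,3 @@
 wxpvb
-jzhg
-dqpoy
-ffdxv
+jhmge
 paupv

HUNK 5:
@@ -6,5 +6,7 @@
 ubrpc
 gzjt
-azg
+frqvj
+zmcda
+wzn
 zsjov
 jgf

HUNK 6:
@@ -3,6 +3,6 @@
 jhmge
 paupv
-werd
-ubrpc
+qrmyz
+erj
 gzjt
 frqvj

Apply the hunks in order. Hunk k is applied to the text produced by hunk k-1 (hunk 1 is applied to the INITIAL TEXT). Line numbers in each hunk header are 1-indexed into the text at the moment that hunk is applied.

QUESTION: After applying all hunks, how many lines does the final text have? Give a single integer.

Hunk 1: at line 4 remove [ivze,luqjj] add [paupv] -> 13 lines: typr kkp lcnep dqpoy ffdxv paupv werd ubrpc gzjt azg thjyr guazt jgf
Hunk 2: at line 1 remove [kkp,lcnep] add [wxpvb,jzhg] -> 13 lines: typr wxpvb jzhg dqpoy ffdxv paupv werd ubrpc gzjt azg thjyr guazt jgf
Hunk 3: at line 10 remove [thjyr,guazt] add [zsjov] -> 12 lines: typr wxpvb jzhg dqpoy ffdxv paupv werd ubrpc gzjt azg zsjov jgf
Hunk 4: at line 2 remove [jzhg,dqpoy,ffdxv] add [jhmge] -> 10 lines: typr wxpvb jhmge paupv werd ubrpc gzjt azg zsjov jgf
Hunk 5: at line 6 remove [azg] add [frqvj,zmcda,wzn] -> 12 lines: typr wxpvb jhmge paupv werd ubrpc gzjt frqvj zmcda wzn zsjov jgf
Hunk 6: at line 3 remove [werd,ubrpc] add [qrmyz,erj] -> 12 lines: typr wxpvb jhmge paupv qrmyz erj gzjt frqvj zmcda wzn zsjov jgf
Final line count: 12

Answer: 12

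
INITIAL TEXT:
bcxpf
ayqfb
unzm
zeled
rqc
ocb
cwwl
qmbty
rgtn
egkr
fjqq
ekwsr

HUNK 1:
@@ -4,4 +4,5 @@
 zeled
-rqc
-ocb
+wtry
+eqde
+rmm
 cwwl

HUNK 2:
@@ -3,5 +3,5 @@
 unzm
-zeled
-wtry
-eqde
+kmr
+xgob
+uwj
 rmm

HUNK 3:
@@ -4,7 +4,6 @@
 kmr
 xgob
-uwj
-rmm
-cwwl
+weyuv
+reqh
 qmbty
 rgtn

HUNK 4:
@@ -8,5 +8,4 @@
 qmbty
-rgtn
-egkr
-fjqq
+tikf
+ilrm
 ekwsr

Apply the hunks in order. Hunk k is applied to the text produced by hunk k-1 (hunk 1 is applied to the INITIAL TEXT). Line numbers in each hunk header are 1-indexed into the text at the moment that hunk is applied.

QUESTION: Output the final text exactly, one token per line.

Answer: bcxpf
ayqfb
unzm
kmr
xgob
weyuv
reqh
qmbty
tikf
ilrm
ekwsr

Derivation:
Hunk 1: at line 4 remove [rqc,ocb] add [wtry,eqde,rmm] -> 13 lines: bcxpf ayqfb unzm zeled wtry eqde rmm cwwl qmbty rgtn egkr fjqq ekwsr
Hunk 2: at line 3 remove [zeled,wtry,eqde] add [kmr,xgob,uwj] -> 13 lines: bcxpf ayqfb unzm kmr xgob uwj rmm cwwl qmbty rgtn egkr fjqq ekwsr
Hunk 3: at line 4 remove [uwj,rmm,cwwl] add [weyuv,reqh] -> 12 lines: bcxpf ayqfb unzm kmr xgob weyuv reqh qmbty rgtn egkr fjqq ekwsr
Hunk 4: at line 8 remove [rgtn,egkr,fjqq] add [tikf,ilrm] -> 11 lines: bcxpf ayqfb unzm kmr xgob weyuv reqh qmbty tikf ilrm ekwsr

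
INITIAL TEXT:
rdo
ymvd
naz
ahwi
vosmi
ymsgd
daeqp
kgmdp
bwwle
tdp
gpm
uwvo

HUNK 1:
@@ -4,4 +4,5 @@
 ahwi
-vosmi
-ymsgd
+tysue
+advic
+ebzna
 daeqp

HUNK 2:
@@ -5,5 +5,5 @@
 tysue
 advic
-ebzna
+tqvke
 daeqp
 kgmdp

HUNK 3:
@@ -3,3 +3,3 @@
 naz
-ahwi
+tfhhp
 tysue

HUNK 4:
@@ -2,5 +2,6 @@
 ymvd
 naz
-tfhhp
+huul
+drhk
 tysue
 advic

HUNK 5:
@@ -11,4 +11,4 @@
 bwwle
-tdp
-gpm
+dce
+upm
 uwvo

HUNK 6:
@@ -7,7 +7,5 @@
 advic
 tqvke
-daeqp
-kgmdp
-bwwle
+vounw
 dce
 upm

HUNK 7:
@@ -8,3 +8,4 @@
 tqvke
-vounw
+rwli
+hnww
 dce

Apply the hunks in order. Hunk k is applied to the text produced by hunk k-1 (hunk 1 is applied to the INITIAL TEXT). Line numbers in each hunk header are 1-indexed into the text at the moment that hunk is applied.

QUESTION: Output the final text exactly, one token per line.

Hunk 1: at line 4 remove [vosmi,ymsgd] add [tysue,advic,ebzna] -> 13 lines: rdo ymvd naz ahwi tysue advic ebzna daeqp kgmdp bwwle tdp gpm uwvo
Hunk 2: at line 5 remove [ebzna] add [tqvke] -> 13 lines: rdo ymvd naz ahwi tysue advic tqvke daeqp kgmdp bwwle tdp gpm uwvo
Hunk 3: at line 3 remove [ahwi] add [tfhhp] -> 13 lines: rdo ymvd naz tfhhp tysue advic tqvke daeqp kgmdp bwwle tdp gpm uwvo
Hunk 4: at line 2 remove [tfhhp] add [huul,drhk] -> 14 lines: rdo ymvd naz huul drhk tysue advic tqvke daeqp kgmdp bwwle tdp gpm uwvo
Hunk 5: at line 11 remove [tdp,gpm] add [dce,upm] -> 14 lines: rdo ymvd naz huul drhk tysue advic tqvke daeqp kgmdp bwwle dce upm uwvo
Hunk 6: at line 7 remove [daeqp,kgmdp,bwwle] add [vounw] -> 12 lines: rdo ymvd naz huul drhk tysue advic tqvke vounw dce upm uwvo
Hunk 7: at line 8 remove [vounw] add [rwli,hnww] -> 13 lines: rdo ymvd naz huul drhk tysue advic tqvke rwli hnww dce upm uwvo

Answer: rdo
ymvd
naz
huul
drhk
tysue
advic
tqvke
rwli
hnww
dce
upm
uwvo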